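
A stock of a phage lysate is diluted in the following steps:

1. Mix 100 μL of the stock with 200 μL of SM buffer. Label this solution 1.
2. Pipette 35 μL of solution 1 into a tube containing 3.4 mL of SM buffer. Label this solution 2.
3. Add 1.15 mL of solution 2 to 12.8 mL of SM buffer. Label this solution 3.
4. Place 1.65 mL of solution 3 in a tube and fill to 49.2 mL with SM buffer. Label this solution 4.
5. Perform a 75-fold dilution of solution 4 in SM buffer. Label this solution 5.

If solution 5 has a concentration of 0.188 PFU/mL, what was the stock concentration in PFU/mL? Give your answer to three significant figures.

1.50 × 10^6 PFU/mL

Step 1: 100 μL + 200 μL = 300 μL total → factor 300/100 = 3
Step 2: 35 μL + 3.4 mL = 3435 μL total → factor 3435/35 = 98.143
Step 3: 1.15 mL + 12.8 mL = 13.95 mL total → factor 13.95/1.15 = 12.13
Step 4: 1.65 mL brought to 49.2 mL → factor 49.2/1.65 = 29.818
Step 5: 75-fold → factor 75
Overall dilution factor = 3 × 98.143 × 12.13 × 29.818 × 75 = 7.9873 × 10^6
Stock = 0.188 PFU/mL × 7.9873 × 10^6 = 1.50 × 10^6 PFU/mL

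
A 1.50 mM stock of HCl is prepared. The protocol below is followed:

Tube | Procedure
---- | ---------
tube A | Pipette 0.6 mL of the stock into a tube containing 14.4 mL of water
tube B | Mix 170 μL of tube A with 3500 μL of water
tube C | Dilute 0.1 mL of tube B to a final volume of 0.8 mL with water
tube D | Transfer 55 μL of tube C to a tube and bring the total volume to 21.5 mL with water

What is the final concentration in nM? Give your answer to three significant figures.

Step 1: 0.6 mL + 14.4 mL = 15 mL total → factor 15/0.6 = 25
Step 2: 170 μL + 3500 μL = 3670 μL total → factor 3670/170 = 21.588
Step 3: 0.1 mL brought to 0.8 mL → factor 0.8/0.1 = 8
Step 4: 55 μL brought to 21.5 mL → factor 21500/55 = 390.91
Overall dilution factor = 25 × 21.588 × 8 × 390.91 = 1.6878 × 10^6
Final = 1.50 mM / 1.6878 × 10^6 = 8.887 × 10^-7 mM = 0.889 nM

0.889 nM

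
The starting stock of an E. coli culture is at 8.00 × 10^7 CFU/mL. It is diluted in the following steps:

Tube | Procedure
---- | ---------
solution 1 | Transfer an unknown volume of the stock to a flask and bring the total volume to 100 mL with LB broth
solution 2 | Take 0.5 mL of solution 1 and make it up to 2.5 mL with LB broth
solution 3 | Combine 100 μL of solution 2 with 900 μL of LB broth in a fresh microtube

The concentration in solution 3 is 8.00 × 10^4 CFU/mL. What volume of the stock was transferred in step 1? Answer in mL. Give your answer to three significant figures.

Step 1: v brought to 100 mL → factor = 100 mL/v
Step 2: 0.5 mL brought to 2.5 mL → factor 2.5/0.5 = 5
Step 3: 100 μL + 900 μL = 1000 μL total → factor 1000/100 = 10
Product of known-step factors = 50
Overall factor = 8.00 × 10^7 CFU/mL / (8.00 × 10^4 CFU/mL) = 1000
Step-1 factor = 1000 / 50 = 20
v = 100 mL / 20 = 5.00 mL

5.00 mL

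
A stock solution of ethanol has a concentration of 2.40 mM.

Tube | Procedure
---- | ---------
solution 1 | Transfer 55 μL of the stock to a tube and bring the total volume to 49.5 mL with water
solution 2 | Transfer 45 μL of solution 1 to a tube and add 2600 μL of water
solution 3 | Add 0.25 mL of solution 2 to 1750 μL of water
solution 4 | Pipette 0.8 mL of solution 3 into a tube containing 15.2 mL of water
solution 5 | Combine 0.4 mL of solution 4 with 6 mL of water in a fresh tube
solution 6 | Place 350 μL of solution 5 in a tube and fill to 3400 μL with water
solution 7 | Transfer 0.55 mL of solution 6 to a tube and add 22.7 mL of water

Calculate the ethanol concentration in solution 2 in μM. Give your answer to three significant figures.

0.0454 μM

Step 1: 55 μL brought to 49.5 mL → factor 49500/55 = 900
Step 2: 45 μL + 2600 μL = 2645 μL total → factor 2645/45 = 58.778
Dilution factor through solution 2 = 900 × 58.778 = 52900
[solution 2] = 2.40 mM / 52900 = 4.537 × 10^-5 mM = 0.0454 μM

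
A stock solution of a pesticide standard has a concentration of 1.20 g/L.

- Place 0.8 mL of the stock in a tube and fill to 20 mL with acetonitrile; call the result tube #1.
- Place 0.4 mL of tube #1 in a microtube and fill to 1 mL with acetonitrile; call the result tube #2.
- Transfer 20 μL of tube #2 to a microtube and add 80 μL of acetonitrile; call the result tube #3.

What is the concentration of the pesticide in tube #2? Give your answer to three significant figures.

Step 1: 0.8 mL brought to 20 mL → factor 20/0.8 = 25
Step 2: 0.4 mL brought to 1 mL → factor 1/0.4 = 2.5
Dilution factor through tube #2 = 25 × 2.5 = 62.5
[tube #2] = 1.20 g/L / 62.5 = 0.0192 g/L

0.0192 g/L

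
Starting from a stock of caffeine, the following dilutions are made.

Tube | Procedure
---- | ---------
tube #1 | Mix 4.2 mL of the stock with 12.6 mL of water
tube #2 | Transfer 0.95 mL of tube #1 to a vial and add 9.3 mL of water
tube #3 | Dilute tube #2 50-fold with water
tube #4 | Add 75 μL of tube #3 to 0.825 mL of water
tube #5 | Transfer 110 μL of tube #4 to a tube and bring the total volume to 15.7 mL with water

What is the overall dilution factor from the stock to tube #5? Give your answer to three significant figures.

3.70 × 10^6

Step 1: 4.2 mL + 12.6 mL = 16.8 mL total → factor 16.8/4.2 = 4
Step 2: 0.95 mL + 9.3 mL = 10.25 mL total → factor 10.25/0.95 = 10.789
Step 3: 50-fold → factor 50
Step 4: 75 μL + 0.825 mL = 900 μL total → factor 900/75 = 12
Step 5: 110 μL brought to 15.7 mL → factor 15700/110 = 142.73
Overall dilution factor = 4 × 10.789 × 50 × 12 × 142.73 = 3.6959 × 10^6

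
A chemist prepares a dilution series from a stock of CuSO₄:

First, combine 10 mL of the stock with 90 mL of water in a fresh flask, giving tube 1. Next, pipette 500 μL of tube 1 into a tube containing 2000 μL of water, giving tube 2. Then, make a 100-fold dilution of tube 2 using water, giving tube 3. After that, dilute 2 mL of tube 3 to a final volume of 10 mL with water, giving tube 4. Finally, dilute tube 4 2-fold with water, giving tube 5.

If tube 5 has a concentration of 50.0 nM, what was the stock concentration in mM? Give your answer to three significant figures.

2.50 mM

Step 1: 10 mL + 90 mL = 100 mL total → factor 100/10 = 10
Step 2: 500 μL + 2000 μL = 2500 μL total → factor 2500/500 = 5
Step 3: 100-fold → factor 100
Step 4: 2 mL brought to 10 mL → factor 10/2 = 5
Step 5: 2-fold → factor 2
Overall dilution factor = 10 × 5 × 100 × 5 × 2 = 50000
Stock = 50.0 nM × 50000 = 2.500 × 10^6 nM = 2.50 mM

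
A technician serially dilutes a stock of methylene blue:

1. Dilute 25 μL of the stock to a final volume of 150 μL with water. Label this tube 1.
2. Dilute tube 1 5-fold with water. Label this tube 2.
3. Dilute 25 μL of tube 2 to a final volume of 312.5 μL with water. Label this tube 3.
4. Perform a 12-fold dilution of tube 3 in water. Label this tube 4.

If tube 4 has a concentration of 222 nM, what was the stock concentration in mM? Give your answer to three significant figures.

Step 1: 25 μL brought to 150 μL → factor 150/25 = 6
Step 2: 5-fold → factor 5
Step 3: 25 μL brought to 312.5 μL → factor 312.5/25 = 12.5
Step 4: 12-fold → factor 12
Overall dilution factor = 6 × 5 × 12.5 × 12 = 4500
Stock = 222 nM × 4500 = 9.990 × 10^5 nM = 0.999 mM

0.999 mM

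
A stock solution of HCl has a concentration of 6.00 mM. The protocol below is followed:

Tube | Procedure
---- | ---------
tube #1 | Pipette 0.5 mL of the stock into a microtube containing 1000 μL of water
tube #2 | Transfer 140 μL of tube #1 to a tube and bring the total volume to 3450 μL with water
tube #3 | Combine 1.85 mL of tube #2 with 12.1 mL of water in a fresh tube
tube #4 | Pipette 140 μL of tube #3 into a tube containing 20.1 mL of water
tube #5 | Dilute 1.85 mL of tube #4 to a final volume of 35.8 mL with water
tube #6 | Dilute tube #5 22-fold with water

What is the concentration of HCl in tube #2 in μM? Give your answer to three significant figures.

81.2 μM

Step 1: 0.5 mL + 1000 μL = 1.5 mL total → factor 1.5/0.5 = 3
Step 2: 140 μL brought to 3450 μL → factor 3450/140 = 24.643
Dilution factor through tube #2 = 3 × 24.643 = 73.929
[tube #2] = 6.00 mM / 73.929 = 0.08116 mM = 81.2 μM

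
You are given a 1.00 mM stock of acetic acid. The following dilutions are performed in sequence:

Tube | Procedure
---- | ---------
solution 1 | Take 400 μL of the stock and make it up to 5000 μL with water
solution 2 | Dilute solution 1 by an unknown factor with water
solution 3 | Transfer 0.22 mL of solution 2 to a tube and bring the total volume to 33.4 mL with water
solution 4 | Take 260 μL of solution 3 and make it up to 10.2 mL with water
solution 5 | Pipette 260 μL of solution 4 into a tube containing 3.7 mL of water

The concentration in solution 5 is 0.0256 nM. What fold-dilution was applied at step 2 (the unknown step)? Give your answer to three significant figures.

34.4-fold

Step 1: 400 μL brought to 5000 μL → factor 5000/400 = 12.5
Step 2: unknown factor x
Step 3: 0.22 mL brought to 33.4 mL → factor 33.4/0.22 = 151.82
Step 4: 260 μL brought to 10.2 mL → factor 10200/260 = 39.231
Step 5: 260 μL + 3.7 mL = 3960 μL total → factor 3960/260 = 15.231
Product of known-step factors = 1.1339 × 10^6
Overall factor = 1.00 mM / (0.0256 nM) = 3.9062 × 10^7
x = 3.9062 × 10^7 / 1.1339 × 10^6 = 34.4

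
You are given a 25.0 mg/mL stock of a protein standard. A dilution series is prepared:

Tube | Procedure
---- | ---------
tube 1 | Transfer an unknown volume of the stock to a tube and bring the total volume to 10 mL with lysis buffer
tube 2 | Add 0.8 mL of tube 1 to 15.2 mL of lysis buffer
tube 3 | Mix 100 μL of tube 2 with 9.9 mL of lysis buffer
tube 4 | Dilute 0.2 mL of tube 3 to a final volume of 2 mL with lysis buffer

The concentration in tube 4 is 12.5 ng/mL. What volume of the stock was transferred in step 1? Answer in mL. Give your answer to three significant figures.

Step 1: v brought to 10 mL → factor = 10 mL/v
Step 2: 0.8 mL + 15.2 mL = 16 mL total → factor 16/0.8 = 20
Step 3: 100 μL + 9.9 mL = 10000 μL total → factor 10000/100 = 100
Step 4: 0.2 mL brought to 2 mL → factor 2/0.2 = 10
Product of known-step factors = 20000
Overall factor = 25.0 mg/mL / (12.5 ng/mL) = 2 × 10^6
Step-1 factor = 2 × 10^6 / 20000 = 100
v = 10 mL / 100 = 0.100 mL

0.100 mL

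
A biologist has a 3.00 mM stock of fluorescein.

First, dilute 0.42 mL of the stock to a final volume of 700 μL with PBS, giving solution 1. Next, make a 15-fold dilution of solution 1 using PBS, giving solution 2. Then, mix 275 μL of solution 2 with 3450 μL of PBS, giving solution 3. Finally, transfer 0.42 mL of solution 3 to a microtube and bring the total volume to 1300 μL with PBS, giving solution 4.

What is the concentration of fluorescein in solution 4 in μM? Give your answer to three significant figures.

Step 1: 0.42 mL brought to 700 μL → factor 0.7/0.42 = 1.6667
Step 2: 15-fold → factor 15
Step 3: 275 μL + 3450 μL = 3725 μL total → factor 3725/275 = 13.545
Step 4: 0.42 mL brought to 1300 μL → factor 1.3/0.42 = 3.0952
Overall dilution factor = 1.6667 × 15 × 13.545 × 3.0952 = 1048.2
Final = 3.00 mM / 1048.2 = 0.002862 mM = 2.86 μM

2.86 μM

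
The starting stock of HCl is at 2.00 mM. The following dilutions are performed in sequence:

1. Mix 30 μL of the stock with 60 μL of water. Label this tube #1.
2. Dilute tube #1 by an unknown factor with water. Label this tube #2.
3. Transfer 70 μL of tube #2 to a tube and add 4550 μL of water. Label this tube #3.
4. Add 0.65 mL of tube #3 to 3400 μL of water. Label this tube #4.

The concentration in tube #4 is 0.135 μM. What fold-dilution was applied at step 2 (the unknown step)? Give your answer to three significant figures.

12.0-fold

Step 1: 30 μL + 60 μL = 90 μL total → factor 90/30 = 3
Step 2: unknown factor x
Step 3: 70 μL + 4550 μL = 4620 μL total → factor 4620/70 = 66
Step 4: 0.65 mL + 3400 μL = 4.05 mL total → factor 4.05/0.65 = 6.2308
Product of known-step factors = 1233.7
Overall factor = 2.00 mM / (0.135 μM) = 14815
x = 14815 / 1233.7 = 12.0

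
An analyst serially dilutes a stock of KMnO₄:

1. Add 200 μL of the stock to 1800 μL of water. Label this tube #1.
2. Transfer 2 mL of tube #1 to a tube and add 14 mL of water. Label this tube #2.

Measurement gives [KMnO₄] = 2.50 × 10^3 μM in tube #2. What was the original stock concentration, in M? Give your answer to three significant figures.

0.200 M

Step 1: 200 μL + 1800 μL = 2000 μL total → factor 2000/200 = 10
Step 2: 2 mL + 14 mL = 16 mL total → factor 16/2 = 8
Overall dilution factor = 10 × 8 = 80
Stock = 2.50 × 10^3 μM × 80 = 2.000 × 10^5 μM = 0.200 M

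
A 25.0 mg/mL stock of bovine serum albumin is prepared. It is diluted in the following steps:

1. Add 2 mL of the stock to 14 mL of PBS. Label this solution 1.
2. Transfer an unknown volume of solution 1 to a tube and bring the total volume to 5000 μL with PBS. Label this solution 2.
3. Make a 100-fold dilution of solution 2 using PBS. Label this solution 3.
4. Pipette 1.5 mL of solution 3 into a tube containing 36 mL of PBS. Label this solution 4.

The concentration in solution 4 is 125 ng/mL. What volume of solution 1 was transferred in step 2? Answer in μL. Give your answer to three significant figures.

500 μL

Step 1: 2 mL + 14 mL = 16 mL total → factor 16/2 = 8
Step 2: v brought to 5000 μL → factor = 5000 μL/v
Step 3: 100-fold → factor 100
Step 4: 1.5 mL + 36 mL = 37.5 mL total → factor 37.5/1.5 = 25
Product of known-step factors = 20000
Overall factor = 25.0 mg/mL / (125 ng/mL) = 2 × 10^5
Step-2 factor = 2 × 10^5 / 20000 = 10
v = 5000 μL / 10 = 500 μL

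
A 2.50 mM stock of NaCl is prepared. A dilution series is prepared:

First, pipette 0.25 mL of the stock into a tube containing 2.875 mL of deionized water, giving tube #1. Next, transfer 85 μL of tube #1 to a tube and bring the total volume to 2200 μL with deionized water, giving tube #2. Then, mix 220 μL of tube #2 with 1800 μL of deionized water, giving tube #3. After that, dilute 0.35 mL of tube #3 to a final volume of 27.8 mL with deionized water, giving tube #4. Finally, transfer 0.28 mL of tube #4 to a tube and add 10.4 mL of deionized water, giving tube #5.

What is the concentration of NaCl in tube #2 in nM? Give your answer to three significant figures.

7.73 × 10^3 nM

Step 1: 0.25 mL + 2.875 mL = 3.125 mL total → factor 3.125/0.25 = 12.5
Step 2: 85 μL brought to 2200 μL → factor 2200/85 = 25.882
Dilution factor through tube #2 = 12.5 × 25.882 = 323.53
[tube #2] = 2.50 mM / 323.53 = 0.007727 mM = 7.73 × 10^3 nM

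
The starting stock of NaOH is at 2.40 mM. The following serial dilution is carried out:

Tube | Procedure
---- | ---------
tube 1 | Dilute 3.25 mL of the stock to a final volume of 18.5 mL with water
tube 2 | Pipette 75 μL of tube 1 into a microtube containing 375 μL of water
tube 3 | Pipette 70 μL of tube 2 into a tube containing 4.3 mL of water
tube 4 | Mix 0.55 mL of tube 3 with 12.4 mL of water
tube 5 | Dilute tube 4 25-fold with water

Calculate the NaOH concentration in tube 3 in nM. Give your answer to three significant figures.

Step 1: 3.25 mL brought to 18.5 mL → factor 18.5/3.25 = 5.6923
Step 2: 75 μL + 375 μL = 450 μL total → factor 450/75 = 6
Step 3: 70 μL + 4.3 mL = 4370 μL total → factor 4370/70 = 62.429
Dilution factor through tube 3 = 5.6923 × 6 × 62.429 = 2132.2
[tube 3] = 2.40 mM / 2132.2 = 0.001126 mM = 1.13 × 10^3 nM

1.13 × 10^3 nM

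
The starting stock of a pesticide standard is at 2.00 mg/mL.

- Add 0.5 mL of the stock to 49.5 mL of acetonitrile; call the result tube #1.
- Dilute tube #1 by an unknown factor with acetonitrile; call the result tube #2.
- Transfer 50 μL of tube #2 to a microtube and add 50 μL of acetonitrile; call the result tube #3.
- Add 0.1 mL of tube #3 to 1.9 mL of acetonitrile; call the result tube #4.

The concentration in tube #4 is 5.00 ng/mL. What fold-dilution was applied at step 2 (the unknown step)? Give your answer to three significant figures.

Step 1: 0.5 mL + 49.5 mL = 50 mL total → factor 50/0.5 = 100
Step 2: unknown factor x
Step 3: 50 μL + 50 μL = 100 μL total → factor 100/50 = 2
Step 4: 0.1 mL + 1.9 mL = 2 mL total → factor 2/0.1 = 20
Product of known-step factors = 4000
Overall factor = 2.00 mg/mL / (5.00 ng/mL) = 4 × 10^5
x = 4 × 10^5 / 4000 = 100

100-fold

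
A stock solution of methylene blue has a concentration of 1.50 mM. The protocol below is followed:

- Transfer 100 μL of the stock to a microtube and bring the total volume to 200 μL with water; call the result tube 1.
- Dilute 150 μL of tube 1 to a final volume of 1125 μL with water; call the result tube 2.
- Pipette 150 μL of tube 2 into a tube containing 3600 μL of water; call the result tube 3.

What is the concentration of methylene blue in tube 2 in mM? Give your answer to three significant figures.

0.100 mM

Step 1: 100 μL brought to 200 μL → factor 200/100 = 2
Step 2: 150 μL brought to 1125 μL → factor 1125/150 = 7.5
Dilution factor through tube 2 = 2 × 7.5 = 15
[tube 2] = 1.50 mM / 15 = 0.100 mM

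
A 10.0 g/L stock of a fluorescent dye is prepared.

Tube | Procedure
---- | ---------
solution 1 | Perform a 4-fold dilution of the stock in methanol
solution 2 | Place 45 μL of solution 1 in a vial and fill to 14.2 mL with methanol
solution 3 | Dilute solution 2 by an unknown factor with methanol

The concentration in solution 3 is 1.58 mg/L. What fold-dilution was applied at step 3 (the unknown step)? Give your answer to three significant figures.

Step 1: 4-fold → factor 4
Step 2: 45 μL brought to 14.2 mL → factor 14200/45 = 315.56
Step 3: unknown factor x
Product of known-step factors = 1262.2
Overall factor = 10.0 g/L / (1.58 mg/L) = 6329.1
x = 6329.1 / 1262.2 = 5.01

5.01-fold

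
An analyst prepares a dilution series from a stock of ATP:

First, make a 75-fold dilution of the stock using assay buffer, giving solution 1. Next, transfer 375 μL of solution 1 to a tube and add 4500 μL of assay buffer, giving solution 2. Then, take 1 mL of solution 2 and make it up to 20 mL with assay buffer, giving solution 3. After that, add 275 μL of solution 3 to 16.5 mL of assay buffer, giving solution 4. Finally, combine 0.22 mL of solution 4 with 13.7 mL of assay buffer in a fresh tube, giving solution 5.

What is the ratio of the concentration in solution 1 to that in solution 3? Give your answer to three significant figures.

260

Step 1: 75-fold → factor 75
Step 2: 375 μL + 4500 μL = 4875 μL total → factor 4875/375 = 13
Step 3: 1 mL brought to 20 mL → factor 20/1 = 20
Dilution factor to solution 1 = 75; to solution 3 = 19500
[solution 1]/[solution 3] = (factor to solution 3)/(factor to solution 1) = 19500/75 = 260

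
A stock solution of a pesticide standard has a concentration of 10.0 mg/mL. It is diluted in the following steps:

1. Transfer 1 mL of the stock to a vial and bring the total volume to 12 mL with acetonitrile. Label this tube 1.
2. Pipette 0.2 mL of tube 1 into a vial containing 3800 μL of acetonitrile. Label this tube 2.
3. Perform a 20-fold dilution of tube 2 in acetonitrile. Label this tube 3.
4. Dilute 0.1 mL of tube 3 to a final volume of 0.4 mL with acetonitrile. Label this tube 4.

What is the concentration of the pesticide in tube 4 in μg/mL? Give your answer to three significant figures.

0.521 μg/mL

Step 1: 1 mL brought to 12 mL → factor 12/1 = 12
Step 2: 0.2 mL + 3800 μL = 4 mL total → factor 4/0.2 = 20
Step 3: 20-fold → factor 20
Step 4: 0.1 mL brought to 0.4 mL → factor 0.4/0.1 = 4
Overall dilution factor = 12 × 20 × 20 × 4 = 19200
Final = 10.0 mg/mL / 19200 = 0.0005208 mg/mL = 0.521 μg/mL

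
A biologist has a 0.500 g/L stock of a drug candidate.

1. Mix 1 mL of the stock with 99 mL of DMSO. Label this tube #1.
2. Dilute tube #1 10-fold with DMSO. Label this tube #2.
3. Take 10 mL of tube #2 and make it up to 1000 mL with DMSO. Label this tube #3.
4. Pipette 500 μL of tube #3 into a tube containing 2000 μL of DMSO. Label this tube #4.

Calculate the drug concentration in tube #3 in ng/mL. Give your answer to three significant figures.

5.00 ng/mL

Step 1: 1 mL + 99 mL = 100 mL total → factor 100/1 = 100
Step 2: 10-fold → factor 10
Step 3: 10 mL brought to 1000 mL → factor 1000/10 = 100
Dilution factor through tube #3 = 100 × 10 × 100 = 1 × 10^5
[tube #3] = 0.500 g/L / 1 × 10^5 = 5.000 × 10^-6 g/L = 5.00 ng/mL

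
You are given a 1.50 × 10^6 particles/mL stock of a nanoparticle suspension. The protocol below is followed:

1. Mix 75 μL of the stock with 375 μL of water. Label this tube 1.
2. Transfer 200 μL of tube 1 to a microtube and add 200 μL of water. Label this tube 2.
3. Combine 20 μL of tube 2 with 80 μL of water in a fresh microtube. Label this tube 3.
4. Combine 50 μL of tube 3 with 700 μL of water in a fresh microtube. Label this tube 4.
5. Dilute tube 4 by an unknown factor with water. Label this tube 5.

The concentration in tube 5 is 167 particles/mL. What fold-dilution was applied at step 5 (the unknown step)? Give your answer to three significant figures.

Step 1: 75 μL + 375 μL = 450 μL total → factor 450/75 = 6
Step 2: 200 μL + 200 μL = 400 μL total → factor 400/200 = 2
Step 3: 20 μL + 80 μL = 100 μL total → factor 100/20 = 5
Step 4: 50 μL + 700 μL = 750 μL total → factor 750/50 = 15
Step 5: unknown factor x
Product of known-step factors = 900
Overall factor = 1.50 × 10^6 particles/mL / (167 particles/mL) = 8982
x = 8982 / 900 = 9.98

9.98-fold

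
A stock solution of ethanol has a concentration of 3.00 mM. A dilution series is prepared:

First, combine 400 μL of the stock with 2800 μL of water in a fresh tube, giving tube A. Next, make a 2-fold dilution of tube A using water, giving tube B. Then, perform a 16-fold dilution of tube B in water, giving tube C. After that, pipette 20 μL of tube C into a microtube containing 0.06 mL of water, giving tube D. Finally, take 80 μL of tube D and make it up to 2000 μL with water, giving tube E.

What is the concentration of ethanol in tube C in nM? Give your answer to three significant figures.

Step 1: 400 μL + 2800 μL = 3200 μL total → factor 3200/400 = 8
Step 2: 2-fold → factor 2
Step 3: 16-fold → factor 16
Dilution factor through tube C = 8 × 2 × 16 = 256
[tube C] = 3.00 mM / 256 = 0.01172 mM = 1.17 × 10^4 nM

1.17 × 10^4 nM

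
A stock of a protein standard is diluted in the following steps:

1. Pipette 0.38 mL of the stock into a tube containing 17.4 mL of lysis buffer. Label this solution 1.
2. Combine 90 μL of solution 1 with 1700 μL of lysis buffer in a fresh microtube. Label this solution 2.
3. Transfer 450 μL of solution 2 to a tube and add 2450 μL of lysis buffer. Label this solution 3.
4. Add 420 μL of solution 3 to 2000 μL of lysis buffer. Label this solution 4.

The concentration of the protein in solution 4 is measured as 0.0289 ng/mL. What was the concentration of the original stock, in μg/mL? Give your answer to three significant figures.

Step 1: 0.38 mL + 17.4 mL = 17.78 mL total → factor 17.78/0.38 = 46.789
Step 2: 90 μL + 1700 μL = 1790 μL total → factor 1790/90 = 19.889
Step 3: 450 μL + 2450 μL = 2900 μL total → factor 2900/450 = 6.4444
Step 4: 420 μL + 2000 μL = 2420 μL total → factor 2420/420 = 5.7619
Overall dilution factor = 46.789 × 19.889 × 6.4444 × 5.7619 = 34555
Stock = 0.0289 ng/mL × 34555 = 998.6 ng/mL = 0.999 μg/mL

0.999 μg/mL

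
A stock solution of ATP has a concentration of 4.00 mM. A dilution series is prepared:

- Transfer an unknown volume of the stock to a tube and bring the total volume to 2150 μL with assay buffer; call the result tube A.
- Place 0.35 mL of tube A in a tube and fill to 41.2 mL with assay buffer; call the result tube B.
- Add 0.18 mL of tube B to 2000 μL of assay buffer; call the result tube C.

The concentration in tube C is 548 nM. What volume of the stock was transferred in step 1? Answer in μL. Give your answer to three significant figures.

420 μL

Step 1: v brought to 2150 μL → factor = 2150 μL/v
Step 2: 0.35 mL brought to 41.2 mL → factor 41.2/0.35 = 117.71
Step 3: 0.18 mL + 2000 μL = 2.18 mL total → factor 2.18/0.18 = 12.111
Product of known-step factors = 1425.7
Overall factor = 4.00 mM / (548 nM) = 7299.3
Step-1 factor = 7299.3 / 1425.7 = 5.12
v = 2150 μL / 5.12 = 420 μL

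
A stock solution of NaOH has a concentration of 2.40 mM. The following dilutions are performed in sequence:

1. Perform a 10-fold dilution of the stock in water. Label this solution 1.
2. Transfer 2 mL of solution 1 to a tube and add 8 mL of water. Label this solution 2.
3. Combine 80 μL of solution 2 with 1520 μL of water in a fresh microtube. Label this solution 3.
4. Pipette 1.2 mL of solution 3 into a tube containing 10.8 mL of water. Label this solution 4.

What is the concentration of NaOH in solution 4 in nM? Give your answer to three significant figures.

Step 1: 10-fold → factor 10
Step 2: 2 mL + 8 mL = 10 mL total → factor 10/2 = 5
Step 3: 80 μL + 1520 μL = 1600 μL total → factor 1600/80 = 20
Step 4: 1.2 mL + 10.8 mL = 12 mL total → factor 12/1.2 = 10
Overall dilution factor = 10 × 5 × 20 × 10 = 10000
Final = 2.40 mM / 10000 = 0.0002400 mM = 240 nM

240 nM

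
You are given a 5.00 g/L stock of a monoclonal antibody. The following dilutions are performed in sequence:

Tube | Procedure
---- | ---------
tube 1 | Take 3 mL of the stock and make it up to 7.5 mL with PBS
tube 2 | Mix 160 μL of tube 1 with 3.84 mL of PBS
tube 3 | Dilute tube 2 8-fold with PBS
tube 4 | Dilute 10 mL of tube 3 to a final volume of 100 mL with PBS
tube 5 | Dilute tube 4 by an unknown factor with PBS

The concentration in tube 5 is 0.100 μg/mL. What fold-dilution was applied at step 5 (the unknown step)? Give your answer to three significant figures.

Step 1: 3 mL brought to 7.5 mL → factor 7.5/3 = 2.5
Step 2: 160 μL + 3.84 mL = 4000 μL total → factor 4000/160 = 25
Step 3: 8-fold → factor 8
Step 4: 10 mL brought to 100 mL → factor 100/10 = 10
Step 5: unknown factor x
Product of known-step factors = 5000
Overall factor = 5.00 g/L / (0.100 μg/mL) = 50000
x = 50000 / 5000 = 10.0

10.0-fold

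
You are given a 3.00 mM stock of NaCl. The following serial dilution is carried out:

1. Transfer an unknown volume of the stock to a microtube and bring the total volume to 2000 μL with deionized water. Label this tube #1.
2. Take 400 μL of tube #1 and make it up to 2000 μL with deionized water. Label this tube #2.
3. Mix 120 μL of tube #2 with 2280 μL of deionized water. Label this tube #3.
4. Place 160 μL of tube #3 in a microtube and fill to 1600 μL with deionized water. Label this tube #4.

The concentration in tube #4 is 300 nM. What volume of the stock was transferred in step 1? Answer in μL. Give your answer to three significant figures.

200 μL

Step 1: v brought to 2000 μL → factor = 2000 μL/v
Step 2: 400 μL brought to 2000 μL → factor 2000/400 = 5
Step 3: 120 μL + 2280 μL = 2400 μL total → factor 2400/120 = 20
Step 4: 160 μL brought to 1600 μL → factor 1600/160 = 10
Product of known-step factors = 1000
Overall factor = 3.00 mM / (300 nM) = 10000
Step-1 factor = 10000 / 1000 = 10
v = 2000 μL / 10 = 200 μL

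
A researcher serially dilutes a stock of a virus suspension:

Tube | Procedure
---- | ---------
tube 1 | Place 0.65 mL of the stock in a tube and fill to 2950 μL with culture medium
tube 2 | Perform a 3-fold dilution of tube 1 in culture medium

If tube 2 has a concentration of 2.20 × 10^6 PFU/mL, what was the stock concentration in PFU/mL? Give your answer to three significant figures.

3.00 × 10^7 PFU/mL

Step 1: 0.65 mL brought to 2950 μL → factor 2.95/0.65 = 4.5385
Step 2: 3-fold → factor 3
Overall dilution factor = 4.5385 × 3 = 13.615
Stock = 2.20 × 10^6 PFU/mL × 13.615 = 3.00 × 10^7 PFU/mL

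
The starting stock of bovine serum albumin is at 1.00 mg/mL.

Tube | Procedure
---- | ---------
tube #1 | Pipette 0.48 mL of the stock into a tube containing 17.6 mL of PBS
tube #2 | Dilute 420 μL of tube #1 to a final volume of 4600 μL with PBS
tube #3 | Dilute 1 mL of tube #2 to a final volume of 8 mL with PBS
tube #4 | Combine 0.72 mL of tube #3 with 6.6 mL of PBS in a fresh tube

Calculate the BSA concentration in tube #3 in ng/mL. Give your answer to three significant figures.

303 ng/mL

Step 1: 0.48 mL + 17.6 mL = 18.08 mL total → factor 18.08/0.48 = 37.667
Step 2: 420 μL brought to 4600 μL → factor 4600/420 = 10.952
Step 3: 1 mL brought to 8 mL → factor 8/1 = 8
Dilution factor through tube #3 = 37.667 × 10.952 × 8 = 3300.3
[tube #3] = 1.00 mg/mL / 3300.3 = 0.0003030 mg/mL = 303 ng/mL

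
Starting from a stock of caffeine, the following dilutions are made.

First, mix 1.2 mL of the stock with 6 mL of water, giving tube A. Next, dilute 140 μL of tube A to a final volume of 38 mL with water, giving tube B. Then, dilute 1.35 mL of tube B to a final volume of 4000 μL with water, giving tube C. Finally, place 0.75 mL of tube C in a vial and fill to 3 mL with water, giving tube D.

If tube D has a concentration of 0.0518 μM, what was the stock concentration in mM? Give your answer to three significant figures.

Step 1: 1.2 mL + 6 mL = 7.2 mL total → factor 7.2/1.2 = 6
Step 2: 140 μL brought to 38 mL → factor 38000/140 = 271.43
Step 3: 1.35 mL brought to 4000 μL → factor 4/1.35 = 2.963
Step 4: 0.75 mL brought to 3 mL → factor 3/0.75 = 4
Overall dilution factor = 6 × 271.43 × 2.963 × 4 = 19302
Stock = 0.0518 μM × 19302 = 999.8 μM = 1.00 mM

1.00 mM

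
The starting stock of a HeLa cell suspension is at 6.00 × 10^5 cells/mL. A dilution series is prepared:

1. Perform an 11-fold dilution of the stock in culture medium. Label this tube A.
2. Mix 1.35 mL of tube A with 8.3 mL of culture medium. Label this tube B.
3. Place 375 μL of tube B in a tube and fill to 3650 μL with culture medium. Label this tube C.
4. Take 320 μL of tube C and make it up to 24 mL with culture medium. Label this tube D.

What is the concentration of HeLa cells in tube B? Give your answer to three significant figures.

Step 1: 11-fold → factor 11
Step 2: 1.35 mL + 8.3 mL = 9.65 mL total → factor 9.65/1.35 = 7.1481
Dilution factor through tube B = 11 × 7.1481 = 78.63
[tube B] = 6.00 × 10^5 cells/mL / 78.63 = 7.63 × 10^3 cells/mL

7.63 × 10^3 cells/mL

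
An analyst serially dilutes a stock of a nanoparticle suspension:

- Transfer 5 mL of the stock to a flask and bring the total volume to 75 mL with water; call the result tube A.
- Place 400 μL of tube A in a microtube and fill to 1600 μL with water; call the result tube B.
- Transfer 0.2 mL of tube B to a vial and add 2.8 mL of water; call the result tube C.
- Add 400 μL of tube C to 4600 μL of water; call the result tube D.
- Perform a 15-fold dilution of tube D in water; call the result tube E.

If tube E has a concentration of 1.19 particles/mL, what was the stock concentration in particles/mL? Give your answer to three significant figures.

Step 1: 5 mL brought to 75 mL → factor 75/5 = 15
Step 2: 400 μL brought to 1600 μL → factor 1600/400 = 4
Step 3: 0.2 mL + 2.8 mL = 3 mL total → factor 3/0.2 = 15
Step 4: 400 μL + 4600 μL = 5000 μL total → factor 5000/400 = 12.5
Step 5: 15-fold → factor 15
Overall dilution factor = 15 × 4 × 15 × 12.5 × 15 = 1.6875 × 10^5
Stock = 1.19 particles/mL × 1.6875 × 10^5 = 2.01 × 10^5 particles/mL

2.01 × 10^5 particles/mL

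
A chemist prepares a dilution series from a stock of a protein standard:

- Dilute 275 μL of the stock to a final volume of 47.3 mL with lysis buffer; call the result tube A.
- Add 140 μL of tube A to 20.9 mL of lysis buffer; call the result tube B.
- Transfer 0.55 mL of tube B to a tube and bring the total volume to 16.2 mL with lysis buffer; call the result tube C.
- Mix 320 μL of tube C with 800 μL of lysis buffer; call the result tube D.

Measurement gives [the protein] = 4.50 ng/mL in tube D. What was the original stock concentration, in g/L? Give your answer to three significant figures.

12.0 g/L

Step 1: 275 μL brought to 47.3 mL → factor 47300/275 = 172
Step 2: 140 μL + 20.9 mL = 21040 μL total → factor 21040/140 = 150.29
Step 3: 0.55 mL brought to 16.2 mL → factor 16.2/0.55 = 29.455
Step 4: 320 μL + 800 μL = 1120 μL total → factor 1120/320 = 3.5
Overall dilution factor = 172 × 150.29 × 29.455 × 3.5 = 2.6648 × 10^6
Stock = 4.50 ng/mL × 2.6648 × 10^6 = 1.199 × 10^7 ng/mL = 12.0 g/L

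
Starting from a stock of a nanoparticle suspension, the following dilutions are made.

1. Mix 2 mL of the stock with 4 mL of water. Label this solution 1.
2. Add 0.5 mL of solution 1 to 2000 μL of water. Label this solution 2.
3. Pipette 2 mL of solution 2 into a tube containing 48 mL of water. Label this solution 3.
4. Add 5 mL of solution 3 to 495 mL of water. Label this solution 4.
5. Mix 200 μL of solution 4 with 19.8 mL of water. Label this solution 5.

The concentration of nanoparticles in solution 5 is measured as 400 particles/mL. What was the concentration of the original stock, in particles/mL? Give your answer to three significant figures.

Step 1: 2 mL + 4 mL = 6 mL total → factor 6/2 = 3
Step 2: 0.5 mL + 2000 μL = 2.5 mL total → factor 2.5/0.5 = 5
Step 3: 2 mL + 48 mL = 50 mL total → factor 50/2 = 25
Step 4: 5 mL + 495 mL = 500 mL total → factor 500/5 = 100
Step 5: 200 μL + 19.8 mL = 20000 μL total → factor 20000/200 = 100
Overall dilution factor = 3 × 5 × 25 × 100 × 100 = 3.75 × 10^6
Stock = 400 particles/mL × 3.75 × 10^6 = 1.50 × 10^9 particles/mL

1.50 × 10^9 particles/mL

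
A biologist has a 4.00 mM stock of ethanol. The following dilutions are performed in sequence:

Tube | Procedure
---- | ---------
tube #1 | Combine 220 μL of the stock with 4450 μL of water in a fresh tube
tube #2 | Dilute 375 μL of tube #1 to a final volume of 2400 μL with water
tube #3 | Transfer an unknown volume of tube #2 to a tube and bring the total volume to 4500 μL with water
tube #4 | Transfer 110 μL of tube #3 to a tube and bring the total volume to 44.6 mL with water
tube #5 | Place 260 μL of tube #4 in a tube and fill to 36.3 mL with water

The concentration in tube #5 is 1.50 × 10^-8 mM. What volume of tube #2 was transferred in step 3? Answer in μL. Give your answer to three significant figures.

130 μL

Step 1: 220 μL + 4450 μL = 4670 μL total → factor 4670/220 = 21.227
Step 2: 375 μL brought to 2400 μL → factor 2400/375 = 6.4
Step 3: v brought to 4500 μL → factor = 4500 μL/v
Step 4: 110 μL brought to 44.6 mL → factor 44600/110 = 405.45
Step 5: 260 μL brought to 36.3 mL → factor 36300/260 = 139.62
Product of known-step factors = 7.6904 × 10^6
Overall factor = 4.00 mM / (1.50 × 10^-8 mM) = 2.6667 × 10^8
Step-3 factor = 2.6667 × 10^8 / 7.6904 × 10^6 = 34.675
v = 4500 μL / 34.675 = 130 μL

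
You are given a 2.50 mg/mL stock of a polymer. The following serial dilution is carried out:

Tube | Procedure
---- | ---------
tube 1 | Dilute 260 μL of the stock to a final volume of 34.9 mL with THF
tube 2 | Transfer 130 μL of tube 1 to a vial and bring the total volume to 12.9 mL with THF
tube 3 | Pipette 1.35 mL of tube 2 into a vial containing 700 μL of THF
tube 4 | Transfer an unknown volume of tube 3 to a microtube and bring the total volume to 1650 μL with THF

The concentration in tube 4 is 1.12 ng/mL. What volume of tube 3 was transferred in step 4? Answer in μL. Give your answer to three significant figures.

15.0 μL

Step 1: 260 μL brought to 34.9 mL → factor 34900/260 = 134.23
Step 2: 130 μL brought to 12.9 mL → factor 12900/130 = 99.231
Step 3: 1.35 mL + 700 μL = 2.05 mL total → factor 2.05/1.35 = 1.5185
Step 4: v brought to 1650 μL → factor = 1650 μL/v
Product of known-step factors = 20226
Overall factor = 2.50 mg/mL / (1.12 ng/mL) = 2.2321 × 10^6
Step-4 factor = 2.2321 × 10^6 / 20226 = 110.36
v = 1650 μL / 110.36 = 15.0 μL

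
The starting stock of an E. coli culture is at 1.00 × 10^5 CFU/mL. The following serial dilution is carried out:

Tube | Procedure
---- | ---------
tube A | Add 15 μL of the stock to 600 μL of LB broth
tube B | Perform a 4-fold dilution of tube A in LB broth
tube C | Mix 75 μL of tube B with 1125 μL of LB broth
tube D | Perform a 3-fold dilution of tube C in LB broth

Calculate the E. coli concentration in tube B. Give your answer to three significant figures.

610 CFU/mL

Step 1: 15 μL + 600 μL = 615 μL total → factor 615/15 = 41
Step 2: 4-fold → factor 4
Dilution factor through tube B = 41 × 4 = 164
[tube B] = 1.00 × 10^5 CFU/mL / 164 = 610 CFU/mL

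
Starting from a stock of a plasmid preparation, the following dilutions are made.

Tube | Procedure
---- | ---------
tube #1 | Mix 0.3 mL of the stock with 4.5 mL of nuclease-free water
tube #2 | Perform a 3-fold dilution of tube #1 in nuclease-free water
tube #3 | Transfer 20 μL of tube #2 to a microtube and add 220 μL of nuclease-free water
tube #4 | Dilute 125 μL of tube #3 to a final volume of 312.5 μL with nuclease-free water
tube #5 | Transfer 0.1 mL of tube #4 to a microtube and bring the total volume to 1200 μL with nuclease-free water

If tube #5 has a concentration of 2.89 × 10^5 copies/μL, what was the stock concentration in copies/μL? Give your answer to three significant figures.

4.99 × 10^9 copies/μL

Step 1: 0.3 mL + 4.5 mL = 4.8 mL total → factor 4.8/0.3 = 16
Step 2: 3-fold → factor 3
Step 3: 20 μL + 220 μL = 240 μL total → factor 240/20 = 12
Step 4: 125 μL brought to 312.5 μL → factor 312.5/125 = 2.5
Step 5: 0.1 mL brought to 1200 μL → factor 1.2/0.1 = 12
Overall dilution factor = 16 × 3 × 12 × 2.5 × 12 = 17280
Stock = 2.89 × 10^5 copies/μL × 17280 = 4.99 × 10^9 copies/μL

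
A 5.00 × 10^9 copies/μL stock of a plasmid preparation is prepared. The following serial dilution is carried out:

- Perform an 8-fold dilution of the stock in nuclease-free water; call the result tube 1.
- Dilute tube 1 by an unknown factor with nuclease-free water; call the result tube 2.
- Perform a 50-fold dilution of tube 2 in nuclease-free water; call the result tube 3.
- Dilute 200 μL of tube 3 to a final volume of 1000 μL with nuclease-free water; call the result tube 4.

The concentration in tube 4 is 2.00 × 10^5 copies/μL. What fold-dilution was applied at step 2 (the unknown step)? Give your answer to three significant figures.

12.5-fold

Step 1: 8-fold → factor 8
Step 2: unknown factor x
Step 3: 50-fold → factor 50
Step 4: 200 μL brought to 1000 μL → factor 1000/200 = 5
Product of known-step factors = 2000
Overall factor = 5.00 × 10^9 copies/μL / (2.00 × 10^5 copies/μL) = 25000
x = 25000 / 2000 = 12.5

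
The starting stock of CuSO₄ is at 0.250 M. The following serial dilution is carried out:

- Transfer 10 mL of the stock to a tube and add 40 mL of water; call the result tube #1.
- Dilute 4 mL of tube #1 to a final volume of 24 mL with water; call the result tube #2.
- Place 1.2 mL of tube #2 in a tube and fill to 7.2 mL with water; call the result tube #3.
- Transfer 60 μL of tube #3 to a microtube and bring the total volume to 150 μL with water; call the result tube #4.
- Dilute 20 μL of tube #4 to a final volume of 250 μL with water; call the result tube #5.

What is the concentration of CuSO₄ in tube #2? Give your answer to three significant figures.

0.00833 M

Step 1: 10 mL + 40 mL = 50 mL total → factor 50/10 = 5
Step 2: 4 mL brought to 24 mL → factor 24/4 = 6
Dilution factor through tube #2 = 5 × 6 = 30
[tube #2] = 0.250 M / 30 = 0.00833 M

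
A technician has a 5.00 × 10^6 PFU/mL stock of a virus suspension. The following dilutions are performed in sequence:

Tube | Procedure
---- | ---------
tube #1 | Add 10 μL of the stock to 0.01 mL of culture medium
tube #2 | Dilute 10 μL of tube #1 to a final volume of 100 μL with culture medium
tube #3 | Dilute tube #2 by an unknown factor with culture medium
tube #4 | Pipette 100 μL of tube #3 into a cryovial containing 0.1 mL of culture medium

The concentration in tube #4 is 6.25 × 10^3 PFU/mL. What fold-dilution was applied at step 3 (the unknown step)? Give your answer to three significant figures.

Step 1: 10 μL + 0.01 mL = 20 μL total → factor 20/10 = 2
Step 2: 10 μL brought to 100 μL → factor 100/10 = 10
Step 3: unknown factor x
Step 4: 100 μL + 0.1 mL = 200 μL total → factor 200/100 = 2
Product of known-step factors = 40
Overall factor = 5.00 × 10^6 PFU/mL / (6.25 × 10^3 PFU/mL) = 800
x = 800 / 40 = 20.0

20.0-fold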